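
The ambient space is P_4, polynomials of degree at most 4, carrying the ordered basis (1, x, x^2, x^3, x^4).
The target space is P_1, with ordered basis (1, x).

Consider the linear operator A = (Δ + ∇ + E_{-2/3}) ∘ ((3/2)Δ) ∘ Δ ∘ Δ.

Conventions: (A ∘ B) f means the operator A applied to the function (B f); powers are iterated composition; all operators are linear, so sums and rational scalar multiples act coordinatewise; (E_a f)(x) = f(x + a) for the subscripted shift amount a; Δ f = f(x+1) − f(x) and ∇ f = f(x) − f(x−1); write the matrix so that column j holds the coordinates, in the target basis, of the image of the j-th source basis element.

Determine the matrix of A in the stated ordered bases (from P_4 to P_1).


the matrix is [[0, 0, 0, 9, 102]; [0, 0, 0, 0, 36]] (rows listed top to bottom)

image of 1: 0
image of x: 0
image of x^2: 0
image of x^3: 9
image of x^4: 36x + 102
each image's coordinates form column j of the matrix


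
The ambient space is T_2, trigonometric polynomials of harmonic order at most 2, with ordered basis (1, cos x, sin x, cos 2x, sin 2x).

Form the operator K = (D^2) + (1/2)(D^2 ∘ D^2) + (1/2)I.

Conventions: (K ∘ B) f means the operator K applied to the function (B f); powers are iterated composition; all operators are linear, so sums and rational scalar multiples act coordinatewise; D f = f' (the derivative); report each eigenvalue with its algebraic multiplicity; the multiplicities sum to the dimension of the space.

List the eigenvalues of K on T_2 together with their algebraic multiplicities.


λ = 0 (multiplicity 2), λ = 1/2 (multiplicity 1), λ = 9/2 (multiplicity 2)

image of 1: 1/2
image of cos x: 0
image of sin x: 0
image of cos 2x: (9/2)cos 2x
image of sin 2x: (9/2)sin 2x
the matrix is diagonal; its diagonal is (1/2, 0, 0, 9/2, 9/2)
for a triangular matrix the eigenvalues are the diagonal entries, with algebraic multiplicity their repetition count


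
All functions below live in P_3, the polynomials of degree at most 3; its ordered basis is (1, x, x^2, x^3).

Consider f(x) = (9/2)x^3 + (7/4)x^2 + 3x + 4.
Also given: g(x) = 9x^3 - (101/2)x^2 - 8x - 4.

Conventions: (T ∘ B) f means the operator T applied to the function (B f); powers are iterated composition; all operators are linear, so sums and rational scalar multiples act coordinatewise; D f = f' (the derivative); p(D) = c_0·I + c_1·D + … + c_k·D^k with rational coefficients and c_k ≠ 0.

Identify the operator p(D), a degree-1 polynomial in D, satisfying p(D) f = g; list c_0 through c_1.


D^0 f = (9/2)x^3 + (7/4)x^2 + 3x + 4
D^1 f = (27/2)x^2 + (7/2)x + 3
matching coefficients of g against c_0 f + c_1 Df + … from the top degree down determines the c_i
solution: c_0 = 2, c_1 = -4

c_0 = 2, c_1 = -4


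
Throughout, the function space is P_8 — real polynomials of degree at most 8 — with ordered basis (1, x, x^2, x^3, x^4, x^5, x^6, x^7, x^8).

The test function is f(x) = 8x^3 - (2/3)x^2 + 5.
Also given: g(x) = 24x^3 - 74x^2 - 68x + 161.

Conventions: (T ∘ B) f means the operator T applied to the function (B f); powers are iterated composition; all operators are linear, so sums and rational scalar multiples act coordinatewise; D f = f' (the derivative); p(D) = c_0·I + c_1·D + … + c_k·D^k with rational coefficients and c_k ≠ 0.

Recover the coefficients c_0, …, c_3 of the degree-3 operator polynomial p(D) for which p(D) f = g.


c_0 = 3, c_1 = -3, c_2 = -3/2, c_3 = 3

D^0 f = 8x^3 - (2/3)x^2 + 5
D^1 f = 24x^2 - (4/3)x
D^2 f = 48x - 4/3
D^3 f = 48
matching coefficients of g against c_0 f + c_1 Df + … from the top degree down determines the c_i
solution: c_0 = 3, c_1 = -3, c_2 = -3/2, c_3 = 3


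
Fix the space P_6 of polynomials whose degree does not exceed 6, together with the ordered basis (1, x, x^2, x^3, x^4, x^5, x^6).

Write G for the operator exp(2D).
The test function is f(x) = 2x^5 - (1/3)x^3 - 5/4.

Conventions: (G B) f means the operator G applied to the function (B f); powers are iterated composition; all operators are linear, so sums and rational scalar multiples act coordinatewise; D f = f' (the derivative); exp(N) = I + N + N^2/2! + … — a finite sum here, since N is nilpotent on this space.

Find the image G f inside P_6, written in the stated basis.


order-1 term: 20x^4 - 2x^2
order-2 term: 80x^3 - 4x
order-3 term: 160x^2 - 8/3
order-4 term: 160x
order-5 term: 64
the series for exp(2D) f terminates at order 5
exp(2D) f = 2x^5 + 20x^4 + (239/3)x^3 + 158x^2 + 156x + 721/12

g(x) = 2x^5 + 20x^4 + (239/3)x^3 + 158x^2 + 156x + 721/12


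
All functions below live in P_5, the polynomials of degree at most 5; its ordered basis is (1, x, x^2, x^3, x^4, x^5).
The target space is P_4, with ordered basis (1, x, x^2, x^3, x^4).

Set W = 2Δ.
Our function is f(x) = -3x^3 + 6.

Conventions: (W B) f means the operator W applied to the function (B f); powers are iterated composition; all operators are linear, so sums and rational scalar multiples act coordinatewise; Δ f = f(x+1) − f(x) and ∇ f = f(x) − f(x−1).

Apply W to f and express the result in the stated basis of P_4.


Δ f = -9x^2 - 9x - 3
(2Δ) f = -18x^2 - 18x - 6

the result is g(x) = -18x^2 - 18x - 6


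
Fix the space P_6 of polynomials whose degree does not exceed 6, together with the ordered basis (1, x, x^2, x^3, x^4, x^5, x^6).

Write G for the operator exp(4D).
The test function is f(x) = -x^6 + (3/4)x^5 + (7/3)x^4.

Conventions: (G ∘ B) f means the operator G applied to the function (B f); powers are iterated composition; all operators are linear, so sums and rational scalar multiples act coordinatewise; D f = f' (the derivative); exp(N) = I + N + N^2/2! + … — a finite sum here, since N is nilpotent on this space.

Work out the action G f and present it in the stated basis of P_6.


the image equals g(x) = -x^6 - (93/4)x^5 - (668/3)x^4 - (3368/3)x^3 - 3136x^2 - (13760/3)x - 8192/3

order-1 term: -24x^5 + 15x^4 + (112/3)x^3
order-2 term: -240x^4 + 120x^3 + 224x^2
order-3 term: -1280x^3 + 480x^2 + (1792/3)x
order-4 term: -3840x^2 + 960x + 1792/3
order-5 term: -6144x + 768
order-6 term: -4096
the series for exp(4D) f terminates at order 6
exp(4D) f = -x^6 - (93/4)x^5 - (668/3)x^4 - (3368/3)x^3 - 3136x^2 - (13760/3)x - 8192/3


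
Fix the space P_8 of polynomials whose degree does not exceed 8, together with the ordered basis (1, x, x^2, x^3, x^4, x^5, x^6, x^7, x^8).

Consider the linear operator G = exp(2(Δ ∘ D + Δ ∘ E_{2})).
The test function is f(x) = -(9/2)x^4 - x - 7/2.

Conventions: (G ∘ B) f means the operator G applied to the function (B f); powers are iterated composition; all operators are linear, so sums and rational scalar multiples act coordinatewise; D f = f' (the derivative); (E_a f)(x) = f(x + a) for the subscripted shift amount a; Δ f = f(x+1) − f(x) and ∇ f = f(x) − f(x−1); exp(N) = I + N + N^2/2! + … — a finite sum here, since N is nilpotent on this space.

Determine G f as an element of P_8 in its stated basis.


g(x) = -(9/2)x^4 - 36x^3 - 486x^2 - 2449x - 12881/2

order-1 term: -36x^3 - 378x^2 - 792x - 623
order-2 term: -108x^2 - 1512x - 4230
order-3 term: -144x - 1512
order-4 term: -72
the series for exp(2(Δ ∘ D + Δ ∘ E_{2})) f terminates at order 4
exp(2(Δ ∘ D + Δ ∘ E_{2})) f = -(9/2)x^4 - 36x^3 - 486x^2 - 2449x - 12881/2


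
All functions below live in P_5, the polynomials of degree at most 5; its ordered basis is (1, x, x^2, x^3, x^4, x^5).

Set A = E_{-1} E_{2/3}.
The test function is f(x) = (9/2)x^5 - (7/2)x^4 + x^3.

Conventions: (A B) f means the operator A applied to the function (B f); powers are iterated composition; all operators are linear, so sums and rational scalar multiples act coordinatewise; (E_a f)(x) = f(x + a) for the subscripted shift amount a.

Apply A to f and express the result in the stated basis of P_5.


E_{2/3} f = (9/2)x^5 + (23/2)x^4 + (35/3)x^3 + 6x^2 + (44/27)x + 16/81
E_{-1} E_{2/3} f = (9/2)x^5 - 11x^4 + (32/3)x^3 - 5x^2 + (61/54)x - 8/81

the result is g(x) = (9/2)x^5 - 11x^4 + (32/3)x^3 - 5x^2 + (61/54)x - 8/81


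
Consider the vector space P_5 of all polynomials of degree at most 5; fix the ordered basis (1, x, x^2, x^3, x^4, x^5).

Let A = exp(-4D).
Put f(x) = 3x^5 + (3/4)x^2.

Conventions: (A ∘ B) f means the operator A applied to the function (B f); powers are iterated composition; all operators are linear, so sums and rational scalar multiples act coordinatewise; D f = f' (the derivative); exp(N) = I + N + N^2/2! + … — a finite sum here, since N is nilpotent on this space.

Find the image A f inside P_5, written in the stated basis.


the result is g(x) = 3x^5 - 60x^4 + 480x^3 - (7677/4)x^2 + 3834x - 3060

order-1 term: -60x^4 - 6x
order-2 term: 480x^3 + 12
order-3 term: -1920x^2
order-4 term: 3840x
order-5 term: -3072
the series for exp(-4D) f terminates at order 5
exp(-4D) f = 3x^5 - 60x^4 + 480x^3 - (7677/4)x^2 + 3834x - 3060


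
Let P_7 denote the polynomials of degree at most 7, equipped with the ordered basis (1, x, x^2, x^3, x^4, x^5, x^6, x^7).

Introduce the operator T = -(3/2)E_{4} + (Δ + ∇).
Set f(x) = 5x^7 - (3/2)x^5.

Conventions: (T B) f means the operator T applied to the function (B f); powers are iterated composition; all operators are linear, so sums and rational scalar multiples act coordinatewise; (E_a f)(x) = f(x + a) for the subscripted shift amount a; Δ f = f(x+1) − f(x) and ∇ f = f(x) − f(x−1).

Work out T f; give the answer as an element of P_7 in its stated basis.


the result is g(x) = -(15/2)x^7 - 140x^6 - (10071/4)x^5 - 16420x^4 - 66840x^3 - 159660x^2 - 212160x - 120569

E_{4} f = 5x^7 + 140x^6 + (3357/2)x^5 + 11170x^4 + 44560x^3 + 106560x^2 + 141440x + 80384
(-(3/2)E_{4}) f = -(15/2)x^7 - 210x^6 - (10071/4)x^5 - 16755x^4 - 66840x^3 - 159840x^2 - 212160x - 120576
Δ f = 35x^6 + 105x^5 + (335/2)x^4 + 160x^3 + 90x^2 + (55/2)x + 7/2
∇ f = 35x^6 - 105x^5 + (335/2)x^4 - 160x^3 + 90x^2 - (55/2)x + 7/2
(Δ + ∇) f = 70x^6 + 335x^4 + 180x^2 + 7
(-(3/2)E_{4} + (Δ + ∇)) f = -(15/2)x^7 - 140x^6 - (10071/4)x^5 - 16420x^4 - 66840x^3 - 159660x^2 - 212160x - 120569


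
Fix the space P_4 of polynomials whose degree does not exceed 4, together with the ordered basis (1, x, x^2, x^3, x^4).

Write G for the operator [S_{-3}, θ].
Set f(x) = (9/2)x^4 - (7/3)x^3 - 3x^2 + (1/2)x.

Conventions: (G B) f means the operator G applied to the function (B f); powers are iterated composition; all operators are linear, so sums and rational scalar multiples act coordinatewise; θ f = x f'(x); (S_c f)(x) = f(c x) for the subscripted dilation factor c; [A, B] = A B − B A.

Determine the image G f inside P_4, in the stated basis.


g(x) = 0

θ f = 18x^4 - 7x^3 - 6x^2 + (1/2)x
S_{-3} θ f = 1458x^4 + 189x^3 - 54x^2 - (3/2)x
S_{-3} f = (729/2)x^4 + 63x^3 - 27x^2 - (3/2)x
θ S_{-3} f = 1458x^4 + 189x^3 - 54x^2 - (3/2)x
[S_{-3}, θ] f = 0


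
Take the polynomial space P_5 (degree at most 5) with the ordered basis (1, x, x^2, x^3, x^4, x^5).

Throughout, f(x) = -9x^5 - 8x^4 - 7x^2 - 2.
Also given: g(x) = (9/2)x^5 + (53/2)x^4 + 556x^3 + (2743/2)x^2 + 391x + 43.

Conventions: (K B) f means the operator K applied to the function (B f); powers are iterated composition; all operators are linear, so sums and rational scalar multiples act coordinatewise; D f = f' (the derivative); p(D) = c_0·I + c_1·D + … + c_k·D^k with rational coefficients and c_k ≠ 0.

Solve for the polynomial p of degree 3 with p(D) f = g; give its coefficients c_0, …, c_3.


c_0 = -1/2, c_1 = -1/2, c_2 = -3, c_3 = -2

D^0 f = -9x^5 - 8x^4 - 7x^2 - 2
D^1 f = -45x^4 - 32x^3 - 14x
D^2 f = -180x^3 - 96x^2 - 14
D^3 f = -540x^2 - 192x
matching coefficients of g against c_0 f + c_1 Df + … from the top degree down determines the c_i
solution: c_0 = -1/2, c_1 = -1/2, c_2 = -3, c_3 = -2


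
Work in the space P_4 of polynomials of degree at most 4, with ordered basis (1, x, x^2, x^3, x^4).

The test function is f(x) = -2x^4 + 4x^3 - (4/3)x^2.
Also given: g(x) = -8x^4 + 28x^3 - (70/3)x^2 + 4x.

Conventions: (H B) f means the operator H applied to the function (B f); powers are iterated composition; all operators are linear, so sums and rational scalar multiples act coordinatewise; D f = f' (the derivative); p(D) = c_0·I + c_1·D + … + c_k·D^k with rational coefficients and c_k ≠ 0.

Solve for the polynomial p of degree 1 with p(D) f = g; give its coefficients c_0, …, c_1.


c_0 = 4, c_1 = -3/2

D^0 f = -2x^4 + 4x^3 - (4/3)x^2
D^1 f = -8x^3 + 12x^2 - (8/3)x
matching coefficients of g against c_0 f + c_1 Df + … from the top degree down determines the c_i
solution: c_0 = 4, c_1 = -3/2


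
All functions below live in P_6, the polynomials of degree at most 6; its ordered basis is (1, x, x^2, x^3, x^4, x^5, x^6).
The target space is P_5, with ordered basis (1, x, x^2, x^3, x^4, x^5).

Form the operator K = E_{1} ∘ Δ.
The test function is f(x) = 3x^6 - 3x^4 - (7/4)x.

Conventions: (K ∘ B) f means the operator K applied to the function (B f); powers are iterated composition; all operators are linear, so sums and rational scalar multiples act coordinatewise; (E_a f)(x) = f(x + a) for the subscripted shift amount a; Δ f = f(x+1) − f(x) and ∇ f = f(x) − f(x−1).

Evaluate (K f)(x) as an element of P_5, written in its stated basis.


Δ f = 18x^5 + 45x^4 + 48x^3 + 27x^2 + 6x - 7/4
E_{1} Δ f = 18x^5 + 135x^4 + 408x^3 + 621x^2 + 474x + 569/4

the image equals g(x) = 18x^5 + 135x^4 + 408x^3 + 621x^2 + 474x + 569/4


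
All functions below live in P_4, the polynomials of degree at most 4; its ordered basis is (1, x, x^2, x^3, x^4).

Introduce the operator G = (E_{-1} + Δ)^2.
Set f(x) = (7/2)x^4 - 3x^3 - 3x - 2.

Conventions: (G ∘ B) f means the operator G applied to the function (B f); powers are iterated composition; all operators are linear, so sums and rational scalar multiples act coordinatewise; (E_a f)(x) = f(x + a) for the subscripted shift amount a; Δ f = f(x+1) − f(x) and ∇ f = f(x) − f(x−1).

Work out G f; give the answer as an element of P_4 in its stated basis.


E_{-1} f = (7/2)x^4 - 17x^3 + 30x^2 - 26x + 15/2
Δ f = 14x^3 + 12x^2 + 5x - 5/2
(E_{-1} + Δ) f = (7/2)x^4 - 3x^3 + 42x^2 - 21x + 5
E_{-1} (E_{-1} + Δ) f = (7/2)x^4 - 17x^3 + 72x^2 - 128x + 149/2
Δ (E_{-1} + Δ) f = 14x^3 + 12x^2 + 89x + 43/2
(E_{-1} + Δ) (E_{-1} + Δ) f = (7/2)x^4 - 3x^3 + 84x^2 - 39x + 96

the image equals g(x) = (7/2)x^4 - 3x^3 + 84x^2 - 39x + 96


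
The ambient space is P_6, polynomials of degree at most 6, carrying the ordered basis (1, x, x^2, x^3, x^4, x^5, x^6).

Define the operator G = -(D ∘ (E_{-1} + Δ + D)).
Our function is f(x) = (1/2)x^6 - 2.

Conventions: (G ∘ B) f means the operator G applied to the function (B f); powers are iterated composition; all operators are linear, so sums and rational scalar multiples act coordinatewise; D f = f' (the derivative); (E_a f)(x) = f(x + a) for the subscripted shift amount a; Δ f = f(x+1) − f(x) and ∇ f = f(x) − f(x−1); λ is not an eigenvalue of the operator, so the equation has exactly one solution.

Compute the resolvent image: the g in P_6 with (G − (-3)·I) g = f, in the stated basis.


the result is g(x) = (1/6)x^6 + (1/3)x^5 + (20/9)x^4 + (320/27)x^3 + (740/27)x^2 + (5110/81)x + 15418/243

write g with unknown coordinates in the stated basis and equate coefficients in (G − (-3)·I) g = f
solving from the highest basis element down gives g = (1/6)x^6 + (1/3)x^5 + (20/9)x^4 + (320/27)x^3 + (740/27)x^2 + (5110/81)x + 15418/243
check: G g = -x^5 - (20/3)x^4 - (320/9)x^3 - (740/9)x^2 - (5110/27)x - 15580/81
so G g − (-3)·g = (1/2)x^6 - 2 = f ✓


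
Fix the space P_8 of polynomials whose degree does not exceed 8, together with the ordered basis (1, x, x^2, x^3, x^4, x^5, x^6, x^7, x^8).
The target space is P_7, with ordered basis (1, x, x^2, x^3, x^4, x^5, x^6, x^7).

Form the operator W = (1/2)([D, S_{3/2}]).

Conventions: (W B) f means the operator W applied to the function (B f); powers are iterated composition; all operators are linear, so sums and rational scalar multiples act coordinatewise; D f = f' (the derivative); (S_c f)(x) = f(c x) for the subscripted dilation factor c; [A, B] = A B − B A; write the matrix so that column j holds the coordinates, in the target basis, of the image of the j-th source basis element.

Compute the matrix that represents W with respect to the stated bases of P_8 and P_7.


the matrix is [[0, 1/4, 0, 0, 0, 0, 0, 0, 0]; [0, 0, 3/4, 0, 0, 0, 0, 0, 0]; [0, 0, 0, 27/16, 0, 0, 0, 0, 0]; [0, 0, 0, 0, 27/8, 0, 0, 0, 0]; [0, 0, 0, 0, 0, 405/64, 0, 0, 0]; [0, 0, 0, 0, 0, 0, 729/64, 0, 0]; [0, 0, 0, 0, 0, 0, 0, 5103/256, 0]; [0, 0, 0, 0, 0, 0, 0, 0, 2187/64]] (rows listed top to bottom)

image of 1: 0
image of x: 1/4
image of x^2: (3/4)x
image of x^3: (27/16)x^2
image of x^4: (27/8)x^3
image of x^5: (405/64)x^4
image of x^6: (729/64)x^5
image of x^7: (5103/256)x^6
image of x^8: (2187/64)x^7
each image's coordinates form column j of the matrix


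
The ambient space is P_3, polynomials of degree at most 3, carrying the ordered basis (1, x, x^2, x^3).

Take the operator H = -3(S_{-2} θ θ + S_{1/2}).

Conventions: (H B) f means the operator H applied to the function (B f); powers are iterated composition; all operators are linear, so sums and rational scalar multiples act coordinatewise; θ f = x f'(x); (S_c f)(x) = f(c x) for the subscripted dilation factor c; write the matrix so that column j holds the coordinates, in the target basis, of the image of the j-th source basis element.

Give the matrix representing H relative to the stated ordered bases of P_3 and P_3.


the matrix is [[-3, 0, 0, 0]; [0, 9/2, 0, 0]; [0, 0, -195/4, 0]; [0, 0, 0, 1725/8]] (rows listed top to bottom)

image of 1: -3
image of x: (9/2)x
image of x^2: -(195/4)x^2
image of x^3: (1725/8)x^3
each image's coordinates form column j of the matrix


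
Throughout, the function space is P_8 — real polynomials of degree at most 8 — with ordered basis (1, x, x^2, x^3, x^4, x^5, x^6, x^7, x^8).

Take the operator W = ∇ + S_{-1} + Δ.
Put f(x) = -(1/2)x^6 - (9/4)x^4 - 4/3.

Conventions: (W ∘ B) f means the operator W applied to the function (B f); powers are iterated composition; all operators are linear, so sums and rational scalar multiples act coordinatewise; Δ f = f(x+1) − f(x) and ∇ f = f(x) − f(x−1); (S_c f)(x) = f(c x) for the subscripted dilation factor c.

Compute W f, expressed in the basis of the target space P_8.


∇ f = -3x^5 + (15/2)x^4 - 19x^3 + 21x^2 - 12x + 11/4
S_{-1} f = -(1/2)x^6 - (9/4)x^4 - 4/3
Δ f = -3x^5 - (15/2)x^4 - 19x^3 - 21x^2 - 12x - 11/4
(∇ + S_{-1} + Δ) f = -(1/2)x^6 - 6x^5 - (9/4)x^4 - 38x^3 - 24x - 4/3

the result is g(x) = -(1/2)x^6 - 6x^5 - (9/4)x^4 - 38x^3 - 24x - 4/3


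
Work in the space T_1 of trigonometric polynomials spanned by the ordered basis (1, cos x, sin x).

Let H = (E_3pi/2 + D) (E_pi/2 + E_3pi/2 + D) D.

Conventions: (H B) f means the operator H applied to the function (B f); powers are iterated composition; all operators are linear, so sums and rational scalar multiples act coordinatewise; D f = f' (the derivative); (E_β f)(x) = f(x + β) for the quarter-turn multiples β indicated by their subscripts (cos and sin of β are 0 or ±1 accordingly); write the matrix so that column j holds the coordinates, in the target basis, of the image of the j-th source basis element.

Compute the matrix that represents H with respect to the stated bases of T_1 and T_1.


image of 1: 0
image of cos x: 0
image of sin x: 0
each image's coordinates form column j of the matrix

the matrix is [[0, 0, 0]; [0, 0, 0]; [0, 0, 0]] (rows listed top to bottom)


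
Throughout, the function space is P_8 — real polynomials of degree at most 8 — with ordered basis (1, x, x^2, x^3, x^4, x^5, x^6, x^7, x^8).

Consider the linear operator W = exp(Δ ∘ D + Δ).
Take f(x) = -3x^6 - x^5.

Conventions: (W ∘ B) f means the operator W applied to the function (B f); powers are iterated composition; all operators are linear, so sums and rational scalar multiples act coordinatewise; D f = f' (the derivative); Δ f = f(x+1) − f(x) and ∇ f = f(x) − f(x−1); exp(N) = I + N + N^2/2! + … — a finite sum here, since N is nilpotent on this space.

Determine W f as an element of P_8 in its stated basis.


the result is g(x) = -3x^6 - 19x^5 - 185x^4 - 880x^3 - 3155x^2 - 6761x - 6834

order-1 term: -18x^5 - 140x^4 - 270x^3 - 265x^2 - 133x - 27
order-2 term: -45x^4 - 550x^3 - 2025x^2 - 2825x - 1408
order-3 term: -60x^3 - 820x^2 - 3240x - 3775
order-4 term: -45x^2 - 545x - 1485
order-5 term: -18x - 136
order-6 term: -3
the series for exp(Δ ∘ D + Δ) f terminates at order 6
exp(Δ ∘ D + Δ) f = -3x^6 - 19x^5 - 185x^4 - 880x^3 - 3155x^2 - 6761x - 6834


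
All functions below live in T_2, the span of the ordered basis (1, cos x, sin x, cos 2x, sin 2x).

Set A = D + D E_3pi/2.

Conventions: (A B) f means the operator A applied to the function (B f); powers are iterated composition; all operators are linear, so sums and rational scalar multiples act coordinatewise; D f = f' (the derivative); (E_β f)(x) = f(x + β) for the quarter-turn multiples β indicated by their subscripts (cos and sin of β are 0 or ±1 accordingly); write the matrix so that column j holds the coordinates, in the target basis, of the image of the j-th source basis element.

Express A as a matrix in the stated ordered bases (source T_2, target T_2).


the matrix is [[0, 0, 0, 0, 0]; [0, 1, 1, 0, 0]; [0, -1, 1, 0, 0]; [0, 0, 0, 0, 0]; [0, 0, 0, 0, 0]] (rows listed top to bottom)

image of 1: 0
image of cos x: cos x - sin x
image of sin x: cos x + sin x
image of cos 2x: 0
image of sin 2x: 0
each image's coordinates form column j of the matrix


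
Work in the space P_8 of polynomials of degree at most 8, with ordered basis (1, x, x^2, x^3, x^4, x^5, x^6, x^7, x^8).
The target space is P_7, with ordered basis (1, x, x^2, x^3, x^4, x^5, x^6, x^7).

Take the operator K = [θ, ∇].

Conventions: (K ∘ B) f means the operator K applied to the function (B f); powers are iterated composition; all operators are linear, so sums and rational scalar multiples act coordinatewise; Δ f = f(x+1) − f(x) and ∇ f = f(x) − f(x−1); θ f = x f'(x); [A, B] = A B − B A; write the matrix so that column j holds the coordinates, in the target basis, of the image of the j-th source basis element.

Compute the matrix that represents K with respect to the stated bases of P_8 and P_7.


the matrix is [[0, -1, 2, -3, 4, -5, 6, -7, 8]; [0, 0, -2, 6, -12, 20, -30, 42, -56]; [0, 0, 0, -3, 12, -30, 60, -105, 168]; [0, 0, 0, 0, -4, 20, -60, 140, -280]; [0, 0, 0, 0, 0, -5, 30, -105, 280]; [0, 0, 0, 0, 0, 0, -6, 42, -168]; [0, 0, 0, 0, 0, 0, 0, -7, 56]; [0, 0, 0, 0, 0, 0, 0, 0, -8]] (rows listed top to bottom)

image of 1: 0
image of x: -1
image of x^2: -2x + 2
image of x^3: -3x^2 + 6x - 3
image of x^4: -4x^3 + 12x^2 - 12x + 4
image of x^5: -5x^4 + 20x^3 - 30x^2 + 20x - 5
image of x^6: -6x^5 + 30x^4 - 60x^3 + 60x^2 - 30x + 6
image of x^7: -7x^6 + 42x^5 - 105x^4 + 140x^3 - 105x^2 + 42x - 7
image of x^8: -8x^7 + 56x^6 - 168x^5 + 280x^4 - 280x^3 + 168x^2 - 56x + 8
each image's coordinates form column j of the matrix


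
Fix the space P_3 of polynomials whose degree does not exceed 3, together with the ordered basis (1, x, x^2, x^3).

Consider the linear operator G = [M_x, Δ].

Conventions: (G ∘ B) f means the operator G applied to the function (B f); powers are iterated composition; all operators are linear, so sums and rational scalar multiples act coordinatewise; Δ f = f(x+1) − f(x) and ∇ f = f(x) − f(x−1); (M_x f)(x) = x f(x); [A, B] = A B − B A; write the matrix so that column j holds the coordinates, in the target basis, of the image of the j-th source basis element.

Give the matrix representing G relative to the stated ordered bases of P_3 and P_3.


the matrix is [[-1, -1, -1, -1]; [0, -1, -2, -3]; [0, 0, -1, -3]; [0, 0, 0, -1]] (rows listed top to bottom)

image of 1: -1
image of x: -x - 1
image of x^2: -x^2 - 2x - 1
image of x^3: -x^3 - 3x^2 - 3x - 1
each image's coordinates form column j of the matrix


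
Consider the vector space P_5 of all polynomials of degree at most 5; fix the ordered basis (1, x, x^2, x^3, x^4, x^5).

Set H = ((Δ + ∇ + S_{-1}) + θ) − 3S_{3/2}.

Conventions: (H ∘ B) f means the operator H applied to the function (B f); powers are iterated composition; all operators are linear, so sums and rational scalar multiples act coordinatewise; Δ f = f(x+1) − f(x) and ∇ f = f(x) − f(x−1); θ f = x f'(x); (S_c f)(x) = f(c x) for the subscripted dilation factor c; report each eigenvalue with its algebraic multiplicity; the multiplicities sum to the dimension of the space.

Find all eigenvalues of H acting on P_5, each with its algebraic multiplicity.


λ = -601/32 (multiplicity 1), λ = -163/16 (multiplicity 1), λ = -65/8 (multiplicity 1), λ = -9/2 (multiplicity 1), λ = -15/4 (multiplicity 1), λ = -2 (multiplicity 1)

image of 1: -2
image of x: -(9/2)x + 2
image of x^2: -(15/4)x^2 + 4x
image of x^3: -(65/8)x^3 + 6x^2 + 2
image of x^4: -(163/16)x^4 + 8x^3 + 8x
image of x^5: -(601/32)x^5 + 10x^4 + 20x^2 + 2
the matrix is upper triangular; its diagonal is (-2, -9/2, -15/4, -65/8, -163/16, -601/32)
for a triangular matrix the eigenvalues are the diagonal entries, with algebraic multiplicity their repetition count


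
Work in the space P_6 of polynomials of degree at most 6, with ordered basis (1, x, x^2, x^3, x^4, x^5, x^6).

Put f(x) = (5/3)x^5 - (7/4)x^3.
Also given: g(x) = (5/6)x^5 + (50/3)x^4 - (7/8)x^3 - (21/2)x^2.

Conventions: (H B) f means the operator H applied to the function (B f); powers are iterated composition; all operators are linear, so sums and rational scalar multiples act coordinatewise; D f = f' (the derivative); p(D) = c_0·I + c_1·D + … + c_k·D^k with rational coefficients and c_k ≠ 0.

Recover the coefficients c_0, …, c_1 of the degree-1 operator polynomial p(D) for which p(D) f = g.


p(D) = (1/2)·I + 2·D, i.e. c_0 = 1/2, c_1 = 2

D^0 f = (5/3)x^5 - (7/4)x^3
D^1 f = (25/3)x^4 - (21/4)x^2
matching coefficients of g against c_0 f + c_1 Df + … from the top degree down determines the c_i
solution: c_0 = 1/2, c_1 = 2


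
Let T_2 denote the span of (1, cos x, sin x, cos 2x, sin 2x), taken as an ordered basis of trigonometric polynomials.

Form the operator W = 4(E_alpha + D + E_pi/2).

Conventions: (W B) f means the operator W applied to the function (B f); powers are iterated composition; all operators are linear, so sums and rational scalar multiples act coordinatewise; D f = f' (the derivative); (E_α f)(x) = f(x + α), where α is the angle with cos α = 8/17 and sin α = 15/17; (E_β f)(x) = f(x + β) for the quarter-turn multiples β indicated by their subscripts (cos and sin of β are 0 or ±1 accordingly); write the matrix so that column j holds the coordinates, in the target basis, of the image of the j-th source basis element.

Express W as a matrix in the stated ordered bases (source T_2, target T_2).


the matrix is [[8, 0, 0, 0, 0]; [0, 32/17, 196/17, 0, 0]; [0, -196/17, 32/17, 0, 0]; [0, 0, 0, -1800/289, 3272/289]; [0, 0, 0, -3272/289, -1800/289]] (rows listed top to bottom)

image of 1: 8
image of cos x: (32/17)cos x - (196/17)sin x
image of sin x: (196/17)cos x + (32/17)sin x
image of cos 2x: -(1800/289)cos 2x - (3272/289)sin 2x
image of sin 2x: (3272/289)cos 2x - (1800/289)sin 2x
each image's coordinates form column j of the matrix


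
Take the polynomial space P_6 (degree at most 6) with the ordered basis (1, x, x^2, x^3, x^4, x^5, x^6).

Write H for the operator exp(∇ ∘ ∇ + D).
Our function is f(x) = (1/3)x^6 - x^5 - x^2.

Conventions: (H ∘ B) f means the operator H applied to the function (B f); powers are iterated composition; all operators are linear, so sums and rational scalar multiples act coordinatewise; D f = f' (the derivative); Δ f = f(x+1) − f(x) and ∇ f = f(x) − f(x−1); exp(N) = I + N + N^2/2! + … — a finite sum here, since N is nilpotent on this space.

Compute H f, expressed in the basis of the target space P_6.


order-1 term: 2x^5 + 5x^4 - 60x^3 + 130x^2 - 132x + 146/3
order-2 term: 5x^4 + 30x^3 - 120x^2 - 40x + 249
order-3 term: (20/3)x^3 + 50x^2 - 60x - 130
order-4 term: 5x^2 + 35x
order-5 term: 2x + 9
order-6 term: 1/3
the series for exp(∇ ∘ ∇ + D) f terminates at order 6
exp(∇ ∘ ∇ + D) f = (1/3)x^6 + x^5 + 10x^4 - (70/3)x^3 + 64x^2 - 195x + 177

the result is g(x) = (1/3)x^6 + x^5 + 10x^4 - (70/3)x^3 + 64x^2 - 195x + 177


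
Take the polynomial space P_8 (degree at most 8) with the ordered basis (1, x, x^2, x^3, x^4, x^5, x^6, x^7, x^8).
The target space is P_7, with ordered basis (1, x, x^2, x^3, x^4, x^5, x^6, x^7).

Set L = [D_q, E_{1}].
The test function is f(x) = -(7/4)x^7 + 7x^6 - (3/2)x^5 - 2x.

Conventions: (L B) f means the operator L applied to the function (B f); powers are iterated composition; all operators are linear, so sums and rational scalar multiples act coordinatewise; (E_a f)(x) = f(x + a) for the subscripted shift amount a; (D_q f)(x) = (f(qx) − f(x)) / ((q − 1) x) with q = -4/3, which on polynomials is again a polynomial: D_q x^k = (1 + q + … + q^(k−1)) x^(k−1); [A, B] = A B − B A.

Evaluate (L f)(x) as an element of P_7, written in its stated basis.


the image equals g(x) = (20237/324)x^5 + (85799/486)x^4 + (716681/2916)x^3 + (28049/81)x^2 + (100261/972)x + 66815/1458

E_{1} f = -(7/4)x^7 - (21/4)x^6 + (15/4)x^5 + (145/4)x^4 + (255/4)x^3 + (213/4)x^2 + (81/4)x + 7/4
D_q E_{1} f = -(18571/2916)x^6 + (3367/324)x^5 + (905/108)x^4 - (3625/108)x^3 + (1105/12)x^2 - (71/4)x + 81/4
D_q f = -(18571/2916)x^6 - (3367/243)x^5 - (181/54)x^4 - 2
E_{1} D_q f = -(18571/2916)x^6 - (8435/162)x^5 - (163453/972)x^4 - (203639/729)x^3 - (82361/324)x^2 - (58757/486)x - 74581/2916
[D_q, E_{1}] f = (20237/324)x^5 + (85799/486)x^4 + (716681/2916)x^3 + (28049/81)x^2 + (100261/972)x + 66815/1458


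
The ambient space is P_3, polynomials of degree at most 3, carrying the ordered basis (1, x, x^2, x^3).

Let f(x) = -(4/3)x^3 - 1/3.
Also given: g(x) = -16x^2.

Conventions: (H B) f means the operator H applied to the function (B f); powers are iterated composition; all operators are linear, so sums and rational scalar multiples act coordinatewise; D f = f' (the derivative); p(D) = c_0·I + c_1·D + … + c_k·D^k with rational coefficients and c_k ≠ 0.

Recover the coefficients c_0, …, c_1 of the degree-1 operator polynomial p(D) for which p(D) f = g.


p(D) = 4·D, i.e. c_0 = 0, c_1 = 4

D^0 f = -(4/3)x^3 - 1/3
D^1 f = -4x^2
matching coefficients of g against c_0 f + c_1 Df + … from the top degree down determines the c_i
solution: c_0 = 0, c_1 = 4


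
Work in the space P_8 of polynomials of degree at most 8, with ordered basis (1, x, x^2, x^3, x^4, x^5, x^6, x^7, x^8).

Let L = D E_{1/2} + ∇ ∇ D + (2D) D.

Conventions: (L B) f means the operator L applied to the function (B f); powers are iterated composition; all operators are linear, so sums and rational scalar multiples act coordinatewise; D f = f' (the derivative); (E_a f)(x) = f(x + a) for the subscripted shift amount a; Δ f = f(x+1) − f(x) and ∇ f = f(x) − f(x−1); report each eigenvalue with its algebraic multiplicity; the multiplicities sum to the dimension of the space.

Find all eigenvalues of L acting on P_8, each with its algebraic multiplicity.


image of 1: 0
image of x: 1
image of x^2: 2x + 5
image of x^3: 3x^2 + 15x + 27/4
image of x^4: 4x^3 + 30x^2 + 27x - 47/2
image of x^5: 5x^4 + 50x^3 + (135/2)x^2 - (235/2)x + 1125/16
image of x^6: 6x^5 + 75x^4 + 135x^3 - (705/2)x^2 + (3375/8)x - 2877/16
image of x^7: 7x^6 + 105x^5 + (945/4)x^4 - (1645/2)x^3 + (23625/16)x^2 - (20139/16)x + 27783/64
image of x^8: 8x^7 + 140x^6 + 378x^5 - 1645x^4 + (7875/2)x^3 - (20139/4)x^2 + (27783/8)x - 16127/16
the matrix is upper triangular; its diagonal is (0, 0, 0, 0, 0, 0, 0, 0, 0)
for a triangular matrix the eigenvalues are the diagonal entries, with algebraic multiplicity their repetition count

λ = 0 (multiplicity 9)


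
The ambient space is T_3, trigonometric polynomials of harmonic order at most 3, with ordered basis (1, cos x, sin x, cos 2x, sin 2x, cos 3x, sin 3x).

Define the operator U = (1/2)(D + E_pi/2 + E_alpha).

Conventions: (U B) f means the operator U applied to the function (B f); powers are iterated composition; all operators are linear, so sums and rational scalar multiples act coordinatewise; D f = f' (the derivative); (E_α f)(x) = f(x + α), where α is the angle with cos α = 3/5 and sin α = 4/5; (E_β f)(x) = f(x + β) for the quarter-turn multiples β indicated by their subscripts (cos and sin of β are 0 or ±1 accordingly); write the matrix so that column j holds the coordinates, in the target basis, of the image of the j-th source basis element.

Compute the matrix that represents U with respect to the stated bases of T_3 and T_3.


the matrix is [[1, 0, 0, 0, 0, 0, 0]; [0, 3/10, 7/5, 0, 0, 0, 0]; [0, -7/5, 3/10, 0, 0, 0, 0]; [0, 0, 0, -16/25, 37/25, 0, 0]; [0, 0, 0, -37/25, -16/25, 0, 0]; [0, 0, 0, 0, 0, -117/250, 147/125]; [0, 0, 0, 0, 0, -147/125, -117/250]] (rows listed top to bottom)

image of 1: 1
image of cos x: (3/10)cos x - (7/5)sin x
image of sin x: (7/5)cos x + (3/10)sin x
image of cos 2x: -(16/25)cos 2x - (37/25)sin 2x
image of sin 2x: (37/25)cos 2x - (16/25)sin 2x
image of cos 3x: -(117/250)cos 3x - (147/125)sin 3x
image of sin 3x: (147/125)cos 3x - (117/250)sin 3x
each image's coordinates form column j of the matrix


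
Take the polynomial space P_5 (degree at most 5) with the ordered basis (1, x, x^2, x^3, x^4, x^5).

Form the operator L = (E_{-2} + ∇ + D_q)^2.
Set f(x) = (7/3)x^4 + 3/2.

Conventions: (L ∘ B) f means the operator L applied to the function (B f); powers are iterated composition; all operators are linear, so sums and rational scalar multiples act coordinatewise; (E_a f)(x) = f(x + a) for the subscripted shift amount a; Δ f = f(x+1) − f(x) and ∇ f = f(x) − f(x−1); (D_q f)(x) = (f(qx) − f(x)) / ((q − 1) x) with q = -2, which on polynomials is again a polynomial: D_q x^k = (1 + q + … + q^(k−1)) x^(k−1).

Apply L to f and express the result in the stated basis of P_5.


the image equals g(x) = (7/3)x^4 - 42x^3 + 84x^2 - (1337/3)x + 689/2

E_{-2} f = (7/3)x^4 - (56/3)x^3 + 56x^2 - (224/3)x + 233/6
∇ f = (28/3)x^3 - 14x^2 + (28/3)x - 7/3
D_q f = -(35/3)x^3
(E_{-2} + ∇ + D_q) f = (7/3)x^4 - 21x^3 + 42x^2 - (196/3)x + 73/2
E_{-2} (E_{-2} + ∇ + D_q) f = (7/3)x^4 - (119/3)x^3 + 224x^2 - 560x + 1081/2
∇ (E_{-2} + ∇ + D_q) f = (28/3)x^3 - 77x^2 + (469/3)x - 392/3
D_q (E_{-2} + ∇ + D_q) f = -(35/3)x^3 - 63x^2 - 42x - 196/3
(E_{-2} + ∇ + D_q) (E_{-2} + ∇ + D_q) f = (7/3)x^4 - 42x^3 + 84x^2 - (1337/3)x + 689/2


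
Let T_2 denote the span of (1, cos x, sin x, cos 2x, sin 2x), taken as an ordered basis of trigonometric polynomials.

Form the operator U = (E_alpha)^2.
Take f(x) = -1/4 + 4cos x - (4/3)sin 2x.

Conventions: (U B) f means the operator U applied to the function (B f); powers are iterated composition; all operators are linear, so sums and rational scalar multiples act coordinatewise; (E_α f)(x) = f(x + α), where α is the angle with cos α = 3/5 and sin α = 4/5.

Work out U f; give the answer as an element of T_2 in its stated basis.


the result is g(x) = -1/4 - (28/25)cos x - (96/25)sin x + (448/625)cos 2x + (2108/1875)sin 2x

E_alpha f = -1/4 + (12/5)cos x - (16/5)sin x - (32/25)cos 2x + (28/75)sin 2x
E_alpha E_alpha f = -1/4 - (28/25)cos x - (96/25)sin x + (448/625)cos 2x + (2108/1875)sin 2x


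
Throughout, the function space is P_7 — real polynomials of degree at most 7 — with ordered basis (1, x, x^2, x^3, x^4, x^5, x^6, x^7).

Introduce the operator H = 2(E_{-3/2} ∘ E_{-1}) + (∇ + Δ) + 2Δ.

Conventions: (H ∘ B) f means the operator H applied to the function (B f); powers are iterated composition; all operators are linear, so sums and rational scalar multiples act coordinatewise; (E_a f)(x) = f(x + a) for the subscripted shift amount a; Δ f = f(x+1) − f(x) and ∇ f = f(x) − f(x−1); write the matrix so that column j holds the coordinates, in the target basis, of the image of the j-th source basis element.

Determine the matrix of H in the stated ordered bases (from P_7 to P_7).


the matrix is [[2, -1, 29/2, -109/4, 641/8, -3061/16, 15689/32, -77869/64]; [0, 2, -2, 87/2, -109, 3205/8, -9183/8, 109823/32]; [0, 0, 2, -3, 87, -545/2, 9615/8, -64281/16]; [0, 0, 0, 2, -4, 145, -545, 22435/8]; [0, 0, 0, 0, 2, -5, 435/2, -3815/4]; [0, 0, 0, 0, 0, 2, -6, 609/2]; [0, 0, 0, 0, 0, 0, 2, -7]; [0, 0, 0, 0, 0, 0, 0, 2]] (rows listed top to bottom)

image of 1: 2
image of x: 2x - 1
image of x^2: 2x^2 - 2x + 29/2
image of x^3: 2x^3 - 3x^2 + (87/2)x - 109/4
image of x^4: 2x^4 - 4x^3 + 87x^2 - 109x + 641/8
image of x^5: 2x^5 - 5x^4 + 145x^3 - (545/2)x^2 + (3205/8)x - 3061/16
image of x^6: 2x^6 - 6x^5 + (435/2)x^4 - 545x^3 + (9615/8)x^2 - (9183/8)x + 15689/32
image of x^7: 2x^7 - 7x^6 + (609/2)x^5 - (3815/4)x^4 + (22435/8)x^3 - (64281/16)x^2 + (109823/32)x - 77869/64
each image's coordinates form column j of the matrix


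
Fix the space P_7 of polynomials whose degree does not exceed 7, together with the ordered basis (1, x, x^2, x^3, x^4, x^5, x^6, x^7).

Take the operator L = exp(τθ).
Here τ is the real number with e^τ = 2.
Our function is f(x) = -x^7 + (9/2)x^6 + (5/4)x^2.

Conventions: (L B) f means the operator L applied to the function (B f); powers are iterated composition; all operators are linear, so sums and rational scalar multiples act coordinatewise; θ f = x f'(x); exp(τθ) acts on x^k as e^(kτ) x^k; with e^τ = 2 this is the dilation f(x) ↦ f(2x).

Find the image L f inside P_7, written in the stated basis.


exp(τθ) x^k = e^(kτ) x^k; with e^τ = 2 this sends x^k to 2^k x^k
x^2 ↦ 4 x^2
x^6 ↦ 64 x^6
x^7 ↦ 128 x^7
applying this coordinatewise to f: exp(τθ) f = -128x^7 + 288x^6 + 5x^2

the image equals g(x) = -128x^7 + 288x^6 + 5x^2


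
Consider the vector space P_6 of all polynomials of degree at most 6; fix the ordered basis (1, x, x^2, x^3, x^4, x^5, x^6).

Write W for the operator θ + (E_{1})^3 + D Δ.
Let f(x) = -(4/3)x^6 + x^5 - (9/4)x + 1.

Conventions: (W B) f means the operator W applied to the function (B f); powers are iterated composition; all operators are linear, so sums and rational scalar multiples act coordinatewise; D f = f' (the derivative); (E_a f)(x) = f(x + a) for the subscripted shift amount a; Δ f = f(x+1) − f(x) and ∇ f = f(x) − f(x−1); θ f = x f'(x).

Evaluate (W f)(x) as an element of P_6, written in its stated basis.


θ f = -8x^6 + 5x^5 - (9/4)x
E_{1} f = -(4/3)x^6 - 7x^5 - 15x^4 - (50/3)x^3 - 10x^2 - (21/4)x - 19/12
E_{1} E_{1} f = -(4/3)x^6 - 15x^5 - 70x^4 - (520/3)x^3 - 240x^2 - (713/4)x - 341/6
E_{1} E_{1} E_{1} f = -(4/3)x^6 - 23x^5 - 165x^4 - 630x^3 - 1350x^2 - (6165/4)x - 2939/4
Δ f = -8x^5 - 15x^4 - (50/3)x^3 - 10x^2 - 3x - 31/12
D Δ f = -40x^4 - 60x^3 - 50x^2 - 20x - 3
(θ + (E_{1})^3 + D Δ) f = -(28/3)x^6 - 18x^5 - 205x^4 - 690x^3 - 1400x^2 - (3127/2)x - 2951/4

the image equals g(x) = -(28/3)x^6 - 18x^5 - 205x^4 - 690x^3 - 1400x^2 - (3127/2)x - 2951/4


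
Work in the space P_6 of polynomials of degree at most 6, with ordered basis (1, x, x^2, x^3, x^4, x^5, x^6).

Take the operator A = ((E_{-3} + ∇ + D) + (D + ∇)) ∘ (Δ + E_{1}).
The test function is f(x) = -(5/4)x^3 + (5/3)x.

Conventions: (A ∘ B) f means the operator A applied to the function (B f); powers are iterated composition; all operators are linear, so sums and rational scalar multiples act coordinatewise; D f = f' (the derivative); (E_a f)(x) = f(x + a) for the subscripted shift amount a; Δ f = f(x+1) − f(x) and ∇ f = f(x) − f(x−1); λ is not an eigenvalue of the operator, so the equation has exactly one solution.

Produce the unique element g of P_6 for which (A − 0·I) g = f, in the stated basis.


g(x) = -(5/4)x^3 + (45/4)x^2 - (205/12)x - 255/4

write g with unknown coordinates in the stated basis and equate coefficients in (A − 0·I) g = f
solving from the highest basis element down gives g = -(5/4)x^3 + (45/4)x^2 - (205/12)x - 255/4
check: A g = -(5/4)x^3 + (5/3)x
so A g − 0·g = -(5/4)x^3 + (5/3)x = f ✓


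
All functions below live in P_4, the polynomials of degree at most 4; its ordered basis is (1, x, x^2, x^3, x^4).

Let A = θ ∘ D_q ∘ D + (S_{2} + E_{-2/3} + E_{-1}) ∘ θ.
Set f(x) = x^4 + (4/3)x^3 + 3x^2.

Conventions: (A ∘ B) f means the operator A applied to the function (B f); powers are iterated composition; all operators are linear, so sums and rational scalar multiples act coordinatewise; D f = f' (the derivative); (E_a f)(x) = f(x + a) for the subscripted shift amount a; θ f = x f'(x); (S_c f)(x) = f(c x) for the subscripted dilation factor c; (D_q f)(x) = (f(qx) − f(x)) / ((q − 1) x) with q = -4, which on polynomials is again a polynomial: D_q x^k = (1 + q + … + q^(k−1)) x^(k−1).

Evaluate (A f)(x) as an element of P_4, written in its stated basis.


D f = 4x^3 + 4x^2 + 6x
D_q D f = 52x^2 - 12x + 6
θ D_q D f = 104x^2 - 12x
θ f = 4x^4 + 4x^3 + 6x^2
S_{2} θ f = 64x^4 + 32x^3 + 24x^2
E_{-2/3} θ f = 4x^4 - (20/3)x^3 + (26/3)x^2 - (200/27)x + 184/81
E_{-1} θ f = 4x^4 - 12x^3 + 18x^2 - 16x + 6
(S_{2} + E_{-2/3} + E_{-1}) θ f = 72x^4 + (40/3)x^3 + (152/3)x^2 - (632/27)x + 670/81
(θ ∘ D_q ∘ D + (S_{2} + E_{-2/3} + E_{-1}) ∘ θ) f = 72x^4 + (40/3)x^3 + (464/3)x^2 - (956/27)x + 670/81

the image equals g(x) = 72x^4 + (40/3)x^3 + (464/3)x^2 - (956/27)x + 670/81
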